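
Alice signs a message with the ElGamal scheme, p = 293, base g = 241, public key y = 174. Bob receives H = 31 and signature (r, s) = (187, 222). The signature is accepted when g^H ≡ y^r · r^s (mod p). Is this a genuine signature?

forged

Left side g^H mod p:
241^2 = 58081 ≡ 67
241^4 ≡ 67^2 = 4489 ≡ 94
241^8 ≡ 94^2 = 8836 ≡ 46
241^16 ≡ 46^2 = 2116 ≡ 65
31 = 16 + 8 + 4 + 2 + 1, so 241^31 ≡ 65·46·94·67·241 ≡ 285 (mod 293)
Right side y^r · r^s mod p:
174^2 = 30276 ≡ 97
174^4 ≡ 97^2 = 9409 ≡ 33
174^8 ≡ 33^2 = 1089 ≡ 210
174^16 ≡ 210^2 = 44100 ≡ 150
174^32 ≡ 150^2 = 22500 ≡ 232
174^64 ≡ 232^2 = 53824 ≡ 205
174^128 ≡ 205^2 = 42025 ≡ 126
187 = 128 + 32 + 16 + 8 + 2 + 1, so 174^187 ≡ 126·232·150·210·97·174 ≡ 89 (mod 293)
187^2 = 34969 ≡ 102
187^4 ≡ 102^2 = 10404 ≡ 149
187^8 ≡ 149^2 = 22201 ≡ 226
187^16 ≡ 226^2 = 51076 ≡ 94
187^32 ≡ 94^2 = 8836 ≡ 46
187^64 ≡ 46^2 = 2116 ≡ 65
187^128 ≡ 65^2 = 4225 ≡ 123
222 = 128 + 64 + 16 + 8 + 4 + 2, so 187^222 ≡ 123·65·94·226·149·102 ≡ 193 (mod 293)
89·193 = 17177 ≡ 183 (mod 293)
285 ≠ 183, so verification fails.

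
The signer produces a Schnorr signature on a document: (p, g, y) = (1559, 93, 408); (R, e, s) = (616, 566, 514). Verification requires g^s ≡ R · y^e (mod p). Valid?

yes

g^s mod p:
Squares mod 1559: 93^1≡93, 93^2≡854, 93^4≡1263, 93^8≡312, 93^16≡686, 93^32≡1337, 93^64≡955, 93^128≡10, 93^256≡100, 93^512≡646
514 = 512 + 2, so 93^514 ≡ 646·854 ≡ 1357 (mod 1559)
R · y^e mod p:
Squares mod 1559: 408^1≡408, 408^2≡1210, 408^4≡199, 408^8≡626, 408^16≡567, 408^32≡335, 408^64≡1536, 408^128≡529, 408^256≡780, 408^512≡390
566 = 512 + 32 + 16 + 4 + 2, so 408^566 ≡ 390·335·567·199·1210 ≡ 683 (mod 1559)
616·683 = 420728 ≡ 1357 (mod 1559)
1357 ≡ 1357 (mod 1559); signature holds.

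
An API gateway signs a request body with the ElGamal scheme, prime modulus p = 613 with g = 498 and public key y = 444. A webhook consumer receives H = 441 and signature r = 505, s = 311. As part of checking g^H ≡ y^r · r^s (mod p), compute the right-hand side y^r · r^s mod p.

444^2 = 197136 ≡ 363
444^4 ≡ 363^2 = 131769 ≡ 587
444^8 ≡ 587^2 = 344569 ≡ 63
444^16 ≡ 63^2 = 3969 ≡ 291
444^32 ≡ 291^2 = 84681 ≡ 87
444^64 ≡ 87^2 = 7569 ≡ 213
444^128 ≡ 213^2 = 45369 ≡ 7
444^256 ≡ 7^2 = 49
505 = 256 + 128 + 64 + 32 + 16 + 8 + 1, so 444^505 ≡ 49·7·213·87·291·63·444 ≡ 166 (mod 613)
505^2 = 255025 ≡ 17
505^4 ≡ 17^2 = 289
505^8 ≡ 289^2 = 83521 ≡ 153
505^16 ≡ 153^2 = 23409 ≡ 115
505^32 ≡ 115^2 = 13225 ≡ 352
505^64 ≡ 352^2 = 123904 ≡ 78
505^128 ≡ 78^2 = 6084 ≡ 567
505^256 ≡ 567^2 = 321489 ≡ 277
311 = 256 + 32 + 16 + 4 + 2 + 1, so 505^311 ≡ 277·352·115·289·17·505 ≡ 51 (mod 613)
y^r · r^s ≡ 166·51 = 8466 ≡ 497 (mod 613)

497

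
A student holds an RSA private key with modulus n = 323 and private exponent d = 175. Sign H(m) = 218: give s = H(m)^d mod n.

(H(m))^2 ≡ 218^2 = 47524 ≡ 43
(H(m))^4 ≡ 43^2 = 1849 ≡ 234
(H(m))^8 ≡ 234^2 = 54756 ≡ 169
(H(m))^16 ≡ 169^2 = 28561 ≡ 137
(H(m))^32 ≡ 137^2 = 18769 ≡ 35
(H(m))^64 ≡ 35^2 = 1225 ≡ 256
(H(m))^128 ≡ 256^2 = 65536 ≡ 290
175 = 128 + 32 + 8 + 4 + 2 + 1, so (H(m))^175 ≡ 290·35·169·234·43·218 ≡ 215 (mod 323)

215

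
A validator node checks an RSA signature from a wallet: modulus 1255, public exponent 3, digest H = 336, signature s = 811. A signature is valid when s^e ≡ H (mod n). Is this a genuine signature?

Squares mod 1255: s^1≡811, s^2≡101
3 = 2 + 1, so s^3 ≡ 101·811 ≡ 336 (mod 1255)
Since 336 equals the digest 336, verification succeeds.

genuine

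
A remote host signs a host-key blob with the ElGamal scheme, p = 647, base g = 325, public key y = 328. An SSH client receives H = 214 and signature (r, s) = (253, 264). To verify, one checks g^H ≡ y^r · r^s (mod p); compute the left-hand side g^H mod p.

102

325^2 = 105625 ≡ 164
325^4 ≡ 164^2 = 26896 ≡ 369
325^8 ≡ 369^2 = 136161 ≡ 291
325^16 ≡ 291^2 = 84681 ≡ 571
325^32 ≡ 571^2 = 326041 ≡ 600
325^64 ≡ 600^2 = 360000 ≡ 268
325^128 ≡ 268^2 = 71824 ≡ 7
214 = 128 + 64 + 16 + 4 + 2, so 325^214 ≡ 7·268·571·369·164 ≡ 102 (mod 647)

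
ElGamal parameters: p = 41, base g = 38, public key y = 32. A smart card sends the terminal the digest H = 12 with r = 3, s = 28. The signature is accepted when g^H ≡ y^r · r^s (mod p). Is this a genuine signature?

forged

Left side g^H mod p:
38^2 = 1444 ≡ 9
38^4 ≡ 9^2 = 81 ≡ 40
38^8 ≡ 40^2 = 1600 ≡ 1
12 = 8 + 4, so 38^12 ≡ 1·40 ≡ 40 (mod 41)
Right side y^r · r^s mod p:
32^2 = 1024 ≡ 40
3 = 2 + 1, so 32^3 ≡ 40·32 ≡ 9 (mod 41)
3^2 = 9
3^4 ≡ 9^2 = 81 ≡ 40
3^8 ≡ 40^2 = 1600 ≡ 1
3^16 ≡ 1^2 = 1
28 = 16 + 8 + 4, so 3^28 ≡ 1·1·40 ≡ 40 (mod 41)
9·40 = 360 ≡ 32 (mod 41)
40 ≠ 32, so verification fails.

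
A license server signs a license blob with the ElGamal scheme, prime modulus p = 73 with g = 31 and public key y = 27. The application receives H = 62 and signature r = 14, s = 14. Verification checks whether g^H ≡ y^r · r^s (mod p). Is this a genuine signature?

Left side g^H mod p:
Squares mod 73: 31^1≡31, 31^2≡12, 31^4≡71, 31^8≡4, 31^16≡16, 31^32≡37
62 = 32 + 16 + 8 + 4 + 2, so 31^62 ≡ 37·16·4·71·12 ≡ 35 (mod 73)
Right side y^r · r^s mod p:
Squares mod 73: 27^1≡27, 27^2≡72, 27^4≡1, 27^8≡1
14 = 8 + 4 + 2, so 27^14 ≡ 1·1·72 ≡ 72 (mod 73)
Squares mod 73: 14^1≡14, 14^2≡50, 14^4≡18, 14^8≡32
14 = 8 + 4 + 2, so 14^14 ≡ 32·18·50 ≡ 38 (mod 73)
72·38 = 2736 ≡ 35 (mod 73)
35 ≡ 35 (mod 73), so the signature is genuine.

genuine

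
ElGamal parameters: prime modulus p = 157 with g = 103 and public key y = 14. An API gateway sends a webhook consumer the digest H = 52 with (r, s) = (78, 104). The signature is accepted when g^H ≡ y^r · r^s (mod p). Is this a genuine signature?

Left side g^H mod p:
Squares mod 157: 103^1≡103, 103^2≡90, 103^4≡93, 103^8≡14, 103^16≡39, 103^32≡108
52 = 32 + 16 + 4, so 103^52 ≡ 108·39·93 ≡ 1 (mod 157)
Right side y^r · r^s mod p:
Squares mod 157: 14^1≡14, 14^2≡39, 14^4≡108, 14^8≡46, 14^16≡75, 14^32≡130, 14^64≡101
78 = 64 + 8 + 4 + 2, so 14^78 ≡ 101·46·108·39 ≡ 1 (mod 157)
Squares mod 157: 78^1≡78, 78^2≡118, 78^4≡108, 78^8≡46, 78^16≡75, 78^32≡130, 78^64≡101
104 = 64 + 32 + 8, so 78^104 ≡ 101·130·46 ≡ 1 (mod 157)
1·1 = 1 ≡ 1 (mod 157)
1 ≡ 1 (mod 157), so the signature is genuine.

genuine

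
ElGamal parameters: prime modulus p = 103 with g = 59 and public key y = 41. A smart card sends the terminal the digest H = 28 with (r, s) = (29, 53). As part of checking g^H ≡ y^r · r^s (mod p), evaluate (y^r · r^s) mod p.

28

41^2 = 1681 ≡ 33
41^4 ≡ 33^2 = 1089 ≡ 59
41^8 ≡ 59^2 = 3481 ≡ 82
41^16 ≡ 82^2 = 6724 ≡ 29
29 = 16 + 8 + 4 + 1, so 41^29 ≡ 29·82·59·41 ≡ 38 (mod 103)
29^2 = 841 ≡ 17
29^4 ≡ 17^2 = 289 ≡ 83
29^8 ≡ 83^2 = 6889 ≡ 91
29^16 ≡ 91^2 = 8281 ≡ 41
29^32 ≡ 41^2 = 1681 ≡ 33
53 = 32 + 16 + 4 + 1, so 29^53 ≡ 33·41·83·29 ≡ 17 (mod 103)
y^r · r^s ≡ 38·17 = 646 ≡ 28 (mod 103)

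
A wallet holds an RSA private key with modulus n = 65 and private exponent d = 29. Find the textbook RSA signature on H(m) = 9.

29

(H(m))^2 ≡ 9^2 = 81 ≡ 16
(H(m))^4 ≡ 16^2 = 256 ≡ 61
(H(m))^8 ≡ 61^2 = 3721 ≡ 16
(H(m))^16 ≡ 16^2 = 256 ≡ 61
29 = 16 + 8 + 4 + 1, so (H(m))^29 ≡ 61·16·61·9 ≡ 29 (mod 65)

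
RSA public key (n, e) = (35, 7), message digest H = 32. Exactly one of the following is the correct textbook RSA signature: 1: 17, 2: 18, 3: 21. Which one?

2

Candidate 1: 17^7 mod 35 = 3
Candidate 2: 18^7 mod 35 = 32
  → matches H = 32
Candidate 3: 21^7 mod 35 = 21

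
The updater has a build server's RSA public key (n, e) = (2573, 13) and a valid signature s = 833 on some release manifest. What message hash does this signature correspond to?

s^2 ≡ 833^2 = 693889 ≡ 1752
s^4 ≡ 1752^2 = 3069504 ≡ 2488
s^8 ≡ 2488^2 = 6190144 ≡ 2079
13 = 8 + 4 + 1, so s^13 ≡ 2079·2488·833 ≡ 308 (mod 2573)

308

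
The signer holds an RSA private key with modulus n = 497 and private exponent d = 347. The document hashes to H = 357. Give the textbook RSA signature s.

364

Squares mod 497: H^1≡357, H^2≡217, H^4≡371, H^8≡469, H^16≡287, H^32≡364, H^64≡294, H^128≡455, H^256≡273
347 = 256 + 64 + 16 + 8 + 2 + 1, so H^347 ≡ 273·294·287·469·217·357 ≡ 364 (mod 497)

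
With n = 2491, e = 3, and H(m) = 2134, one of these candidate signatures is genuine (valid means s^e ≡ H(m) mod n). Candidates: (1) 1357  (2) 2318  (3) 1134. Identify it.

1

Candidate 1: Squares mod 2491: 1357^1≡1357, 1357^2≡600; 3 = 2 + 1, so 1357^3 ≡ 600·1357 ≡ 2134 (mod 2491)
  → matches H(m) = 2134
Candidate 2: Squares mod 2491: 2318^1≡2318, 2318^2≡37; 3 = 2 + 1, so 2318^3 ≡ 37·2318 ≡ 1072 (mod 2491)
Candidate 3: Squares mod 2491: 1134^1≡1134, 1134^2≡600; 3 = 2 + 1, so 1134^3 ≡ 600·1134 ≡ 357 (mod 2491)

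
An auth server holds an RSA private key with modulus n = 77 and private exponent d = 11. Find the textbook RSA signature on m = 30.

m^2 ≡ 30^2 = 900 ≡ 53
m^4 ≡ 53^2 = 2809 ≡ 37
m^8 ≡ 37^2 = 1369 ≡ 60
11 = 8 + 2 + 1, so m^11 ≡ 60·53·30 ≡ 74 (mod 77)

74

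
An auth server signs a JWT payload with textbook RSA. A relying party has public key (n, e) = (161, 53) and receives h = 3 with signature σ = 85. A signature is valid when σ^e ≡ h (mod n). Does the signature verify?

does not verify

σ^2 ≡ 85^2 = 7225 ≡ 141
σ^4 ≡ 141^2 = 19881 ≡ 78
σ^8 ≡ 78^2 = 6084 ≡ 127
σ^16 ≡ 127^2 = 16129 ≡ 29
σ^32 ≡ 29^2 = 841 ≡ 36
53 = 32 + 16 + 4 + 1, so σ^53 ≡ 36·29·78·85 ≡ 8 (mod 161)
8 ≠ 3, so verification fails.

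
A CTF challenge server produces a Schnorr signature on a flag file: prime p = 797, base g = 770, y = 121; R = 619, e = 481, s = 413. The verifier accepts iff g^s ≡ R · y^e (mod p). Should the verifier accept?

g^s mod p:
Squares mod 797: 770^1≡770, 770^2≡729, 770^4≡639, 770^8≡257, 770^16≡695, 770^32≡43, 770^64≡255, 770^128≡468, 770^256≡646
413 = 256 + 128 + 16 + 8 + 4 + 1, so 770^413 ≡ 646·468·695·257·639·770 ≡ 439 (mod 797)
R · y^e mod p:
Squares mod 797: 121^1≡121, 121^2≡295, 121^4≡152, 121^8≡788, 121^16≡81, 121^32≡185, 121^64≡751, 121^128≡522, 121^256≡707
481 = 256 + 128 + 64 + 32 + 1, so 121^481 ≡ 707·522·751·185·121 ≡ 602 (mod 797)
619·602 = 372638 ≡ 439 (mod 797)
439 ≡ 439 (mod 797); signature holds.

accept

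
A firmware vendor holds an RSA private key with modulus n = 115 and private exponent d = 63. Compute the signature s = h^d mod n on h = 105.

h^2 ≡ 105^2 = 11025 ≡ 100
h^4 ≡ 100^2 = 10000 ≡ 110
h^8 ≡ 110^2 = 12100 ≡ 25
h^16 ≡ 25^2 = 625 ≡ 50
h^32 ≡ 50^2 = 2500 ≡ 85
63 = 32 + 16 + 8 + 4 + 2 + 1, so h^63 ≡ 85·50·25·110·100·105 ≡ 25 (mod 115)

25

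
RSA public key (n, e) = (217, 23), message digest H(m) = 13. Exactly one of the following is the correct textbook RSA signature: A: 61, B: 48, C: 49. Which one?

B

Candidate A: Squares mod 217: 61^1≡61, 61^2≡32, 61^4≡156, 61^8≡32, 61^16≡156; 23 = 16 + 4 + 2 + 1, so 61^23 ≡ 156·156·32·61 ≡ 185 (mod 217)
Candidate B: Squares mod 217: 48^1≡48, 48^2≡134, 48^4≡162, 48^8≡204, 48^16≡169; 23 = 16 + 4 + 2 + 1, so 48^23 ≡ 169·162·134·48 ≡ 13 (mod 217)
  → matches H(m) = 13
Candidate C: Squares mod 217: 49^1≡49, 49^2≡14, 49^4≡196, 49^8≡7, 49^16≡49; 23 = 16 + 4 + 2 + 1, so 49^23 ≡ 49·196·14·49 ≡ 7 (mod 217)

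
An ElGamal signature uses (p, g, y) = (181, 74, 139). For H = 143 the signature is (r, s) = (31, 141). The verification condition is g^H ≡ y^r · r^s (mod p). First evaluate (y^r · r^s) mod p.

139^31 mod 181 = 139
31^141 mod 181 = 31
y^r · r^s ≡ 139·31 = 4309 ≡ 146 (mod 181)

146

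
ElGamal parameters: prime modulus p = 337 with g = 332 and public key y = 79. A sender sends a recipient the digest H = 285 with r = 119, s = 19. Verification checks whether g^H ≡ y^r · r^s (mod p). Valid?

Left side g^H mod p:
Squares mod 337: 332^1≡332, 332^2≡25, 332^4≡288, 332^8≡42, 332^16≡79, 332^32≡175, 332^64≡295, 332^128≡79, 332^256≡175
285 = 256 + 16 + 8 + 4 + 1, so 332^285 ≡ 175·79·42·288·332 ≡ 92 (mod 337)
Right side y^r · r^s mod p:
Squares mod 337: 79^1≡79, 79^2≡175, 79^4≡295, 79^8≡79, 79^16≡175, 79^32≡295, 79^64≡79
119 = 64 + 32 + 16 + 4 + 2 + 1, so 79^119 ≡ 79·295·175·295·175·79 ≡ 1 (mod 337)
Squares mod 337: 119^1≡119, 119^2≡7, 119^4≡49, 119^8≡42, 119^16≡79
19 = 16 + 2 + 1, so 119^19 ≡ 79·7·119 ≡ 92 (mod 337)
1·92 = 92 ≡ 92 (mod 337)
92 ≡ 92 (mod 337), so the signature is genuine.

yes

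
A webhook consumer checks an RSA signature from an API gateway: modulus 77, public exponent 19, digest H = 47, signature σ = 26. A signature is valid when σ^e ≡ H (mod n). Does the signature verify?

verifies

σ^2 ≡ 26^2 = 676 ≡ 60
σ^4 ≡ 60^2 = 3600 ≡ 58
σ^8 ≡ 58^2 = 3364 ≡ 53
σ^16 ≡ 53^2 = 2809 ≡ 37
19 = 16 + 2 + 1, so σ^19 ≡ 37·60·26 ≡ 47 (mod 77)
47 = H, so the signature checks out.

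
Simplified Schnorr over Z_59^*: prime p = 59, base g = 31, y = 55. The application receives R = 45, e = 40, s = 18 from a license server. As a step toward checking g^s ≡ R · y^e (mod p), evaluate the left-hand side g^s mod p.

25

Squares mod 59: 31^1≡31, 31^2≡17, 31^4≡53, 31^8≡36, 31^16≡57
18 = 16 + 2, so 31^18 ≡ 57·17 ≡ 25 (mod 59)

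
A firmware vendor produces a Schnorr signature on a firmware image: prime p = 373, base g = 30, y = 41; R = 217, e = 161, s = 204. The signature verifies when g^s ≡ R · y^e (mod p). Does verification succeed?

passes

g^s mod p:
30^2 = 900 ≡ 154
30^4 ≡ 154^2 = 23716 ≡ 217
30^8 ≡ 217^2 = 47089 ≡ 91
30^16 ≡ 91^2 = 8281 ≡ 75
30^32 ≡ 75^2 = 5625 ≡ 30
30^64 ≡ 30^2 = 900 ≡ 154
30^128 ≡ 154^2 = 23716 ≡ 217
204 = 128 + 64 + 8 + 4, so 30^204 ≡ 217·154·91·217 ≡ 360 (mod 373)
R · y^e mod p:
41^2 = 1681 ≡ 189
41^4 ≡ 189^2 = 35721 ≡ 286
41^8 ≡ 286^2 = 81796 ≡ 109
41^16 ≡ 109^2 = 11881 ≡ 318
41^32 ≡ 318^2 = 101124 ≡ 41
41^64 ≡ 41^2 = 1681 ≡ 189
41^128 ≡ 189^2 = 35721 ≡ 286
161 = 128 + 32 + 1, so 41^161 ≡ 286·41·41 ≡ 342 (mod 373)
217·342 = 74214 ≡ 360 (mod 373)
360 ≡ 360 (mod 373); signature holds.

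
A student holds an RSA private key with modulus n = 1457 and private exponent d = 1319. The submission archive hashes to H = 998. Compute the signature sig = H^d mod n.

646

H^1319 mod 1457 = 646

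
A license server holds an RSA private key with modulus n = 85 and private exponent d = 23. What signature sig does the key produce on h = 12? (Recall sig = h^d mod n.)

58

Squares mod 85: h^1≡12, h^2≡59, h^4≡81, h^8≡16, h^16≡1
23 = 16 + 4 + 2 + 1, so h^23 ≡ 1·81·59·12 ≡ 58 (mod 85)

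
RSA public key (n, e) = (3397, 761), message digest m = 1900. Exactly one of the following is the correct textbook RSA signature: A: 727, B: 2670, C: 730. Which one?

A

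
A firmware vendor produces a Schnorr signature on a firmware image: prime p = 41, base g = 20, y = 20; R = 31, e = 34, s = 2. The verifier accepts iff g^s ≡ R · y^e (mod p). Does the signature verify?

does not verify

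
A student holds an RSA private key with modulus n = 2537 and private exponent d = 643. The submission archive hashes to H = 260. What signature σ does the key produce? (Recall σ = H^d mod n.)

Squares mod 2537: H^1≡260, H^2≡1638, H^4≡1435, H^8≡1718, H^16≡993, H^32≡1693, H^64≡1976, H^128≡133, H^256≡2467, H^512≡2363
643 = 512 + 128 + 2 + 1, so H^643 ≡ 2363·133·1638·260 ≡ 2344 (mod 2537)

2344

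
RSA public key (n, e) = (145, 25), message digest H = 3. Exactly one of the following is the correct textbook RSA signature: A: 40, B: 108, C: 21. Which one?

Candidate A: Squares mod 145: 40^1≡40, 40^2≡5, 40^4≡25, 40^8≡45, 40^16≡140; 25 = 16 + 8 + 1, so 40^25 ≡ 140·45·40 ≡ 135 (mod 145)
Candidate B: Squares mod 145: 108^1≡108, 108^2≡64, 108^4≡36, 108^8≡136, 108^16≡81; 25 = 16 + 8 + 1, so 108^25 ≡ 81·136·108 ≡ 3 (mod 145)
  → matches H = 3
Candidate C: Squares mod 145: 21^1≡21, 21^2≡6, 21^4≡36, 21^8≡136, 21^16≡81; 25 = 16 + 8 + 1, so 21^25 ≡ 81·136·21 ≡ 61 (mod 145)

B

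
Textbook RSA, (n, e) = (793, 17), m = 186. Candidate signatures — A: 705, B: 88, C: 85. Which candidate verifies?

B

Candidate A: Squares mod 793: 705^1≡705, 705^2≡607, 705^4≡497, 705^8≡386, 705^16≡705; 17 = 16 + 1, so 705^17 ≡ 705·705 ≡ 607 (mod 793)
Candidate B: Squares mod 793: 88^1≡88, 88^2≡607, 88^4≡497, 88^8≡386, 88^16≡705; 17 = 16 + 1, so 88^17 ≡ 705·88 ≡ 186 (mod 793)
  → matches m = 186
Candidate C: Squares mod 793: 85^1≡85, 85^2≡88, 85^4≡607, 85^8≡497, 85^16≡386; 17 = 16 + 1, so 85^17 ≡ 386·85 ≡ 297 (mod 793)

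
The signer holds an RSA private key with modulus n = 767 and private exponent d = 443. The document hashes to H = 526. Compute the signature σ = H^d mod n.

427

H^2 ≡ 526^2 = 276676 ≡ 556
H^4 ≡ 556^2 = 309136 ≡ 35
H^8 ≡ 35^2 = 1225 ≡ 458
H^16 ≡ 458^2 = 209764 ≡ 373
H^32 ≡ 373^2 = 139129 ≡ 302
H^64 ≡ 302^2 = 91204 ≡ 698
H^128 ≡ 698^2 = 487204 ≡ 159
H^256 ≡ 159^2 = 25281 ≡ 737
443 = 256 + 128 + 32 + 16 + 8 + 2 + 1, so H^443 ≡ 737·159·302·373·458·556·526 ≡ 427 (mod 767)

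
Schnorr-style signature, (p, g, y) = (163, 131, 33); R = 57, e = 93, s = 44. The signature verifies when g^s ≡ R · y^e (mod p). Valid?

yes

g^s mod p:
Squares mod 163: 131^1≡131, 131^2≡46, 131^4≡160, 131^8≡9, 131^16≡81, 131^32≡41
44 = 32 + 8 + 4, so 131^44 ≡ 41·9·160 ≡ 34 (mod 163)
R · y^e mod p:
Squares mod 163: 33^1≡33, 33^2≡111, 33^4≡96, 33^8≡88, 33^16≡83, 33^32≡43, 33^64≡56
93 = 64 + 16 + 8 + 4 + 1, so 33^93 ≡ 56·83·88·96·33 ≡ 135 (mod 163)
57·135 = 7695 ≡ 34 (mod 163)
34 ≡ 34 (mod 163); signature holds.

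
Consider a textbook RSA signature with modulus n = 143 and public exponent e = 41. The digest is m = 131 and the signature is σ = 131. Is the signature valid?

σ^2 ≡ 131^2 = 17161 ≡ 1
σ^4 ≡ 1^2 = 1
σ^8 ≡ 1^2 = 1
σ^16 ≡ 1^2 = 1
σ^32 ≡ 1^2 = 1
41 = 32 + 8 + 1, so σ^41 ≡ 1·1·131 ≡ 131 (mod 143)
131 = m, so the signature checks out.

valid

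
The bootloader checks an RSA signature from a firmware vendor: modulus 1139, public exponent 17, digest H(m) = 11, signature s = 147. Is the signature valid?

s^2 ≡ 147^2 = 21609 ≡ 1107
s^4 ≡ 1107^2 = 1225449 ≡ 1024
s^8 ≡ 1024^2 = 1048576 ≡ 696
s^16 ≡ 696^2 = 484416 ≡ 341
17 = 16 + 1, so s^17 ≡ 341·147 ≡ 11 (mod 1139)
11 = H(m), so the signature checks out.

valid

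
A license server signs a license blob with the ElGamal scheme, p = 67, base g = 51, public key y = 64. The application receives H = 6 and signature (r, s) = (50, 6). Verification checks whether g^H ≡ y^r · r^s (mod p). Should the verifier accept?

Left side g^H mod p:
51^2 = 2601 ≡ 55
51^4 ≡ 55^2 = 3025 ≡ 10
6 = 4 + 2, so 51^6 ≡ 10·55 ≡ 14 (mod 67)
Right side y^r · r^s mod p:
64^2 = 4096 ≡ 9
64^4 ≡ 9^2 = 81 ≡ 14
64^8 ≡ 14^2 = 196 ≡ 62
64^16 ≡ 62^2 = 3844 ≡ 25
64^32 ≡ 25^2 = 625 ≡ 22
50 = 32 + 16 + 2, so 64^50 ≡ 22·25·9 ≡ 59 (mod 67)
50^2 = 2500 ≡ 21
50^4 ≡ 21^2 = 441 ≡ 39
6 = 4 + 2, so 50^6 ≡ 39·21 ≡ 15 (mod 67)
59·15 = 885 ≡ 14 (mod 67)
14 ≡ 14 (mod 67), so the signature is genuine.

accept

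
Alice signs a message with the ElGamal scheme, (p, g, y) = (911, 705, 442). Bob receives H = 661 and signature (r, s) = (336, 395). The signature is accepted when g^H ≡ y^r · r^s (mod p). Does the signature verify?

Left side g^H mod p:
705^2 = 497025 ≡ 530
705^4 ≡ 530^2 = 280900 ≡ 312
705^8 ≡ 312^2 = 97344 ≡ 778
705^16 ≡ 778^2 = 605284 ≡ 380
705^32 ≡ 380^2 = 144400 ≡ 462
705^64 ≡ 462^2 = 213444 ≡ 270
705^128 ≡ 270^2 = 72900 ≡ 20
705^256 ≡ 20^2 = 400
705^512 ≡ 400^2 = 160000 ≡ 575
661 = 512 + 128 + 16 + 4 + 1, so 705^661 ≡ 575·20·380·312·705 ≡ 838 (mod 911)
Right side y^r · r^s mod p:
442^2 = 195364 ≡ 410
442^4 ≡ 410^2 = 168100 ≡ 476
442^8 ≡ 476^2 = 226576 ≡ 648
442^16 ≡ 648^2 = 419904 ≡ 844
442^32 ≡ 844^2 = 712336 ≡ 845
442^64 ≡ 845^2 = 714025 ≡ 712
442^128 ≡ 712^2 = 506944 ≡ 428
442^256 ≡ 428^2 = 183184 ≡ 73
336 = 256 + 64 + 16, so 442^336 ≡ 73·712·844 ≡ 361 (mod 911)
336^2 = 112896 ≡ 843
336^4 ≡ 843^2 = 710649 ≡ 69
336^8 ≡ 69^2 = 4761 ≡ 206
336^16 ≡ 206^2 = 42436 ≡ 530
336^32 ≡ 530^2 = 280900 ≡ 312
336^64 ≡ 312^2 = 97344 ≡ 778
336^128 ≡ 778^2 = 605284 ≡ 380
336^256 ≡ 380^2 = 144400 ≡ 462
395 = 256 + 128 + 8 + 2 + 1, so 336^395 ≡ 462·380·206·843·336 ≡ 343 (mod 911)
361·343 = 123823 ≡ 838 (mod 911)
838 ≡ 838 (mod 911), so the signature is genuine.

verifies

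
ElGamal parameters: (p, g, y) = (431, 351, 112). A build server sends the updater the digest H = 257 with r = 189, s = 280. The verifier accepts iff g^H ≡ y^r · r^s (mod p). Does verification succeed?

Left side g^H mod p:
351^2 = 123201 ≡ 366
351^4 ≡ 366^2 = 133956 ≡ 346
351^8 ≡ 346^2 = 119716 ≡ 329
351^16 ≡ 329^2 = 108241 ≡ 60
351^32 ≡ 60^2 = 3600 ≡ 152
351^64 ≡ 152^2 = 23104 ≡ 261
351^128 ≡ 261^2 = 68121 ≡ 23
351^256 ≡ 23^2 = 529 ≡ 98
257 = 256 + 1, so 351^257 ≡ 98·351 ≡ 349 (mod 431)
Right side y^r · r^s mod p:
112^2 = 12544 ≡ 45
112^4 ≡ 45^2 = 2025 ≡ 301
112^8 ≡ 301^2 = 90601 ≡ 91
112^16 ≡ 91^2 = 8281 ≡ 92
112^32 ≡ 92^2 = 8464 ≡ 275
112^64 ≡ 275^2 = 75625 ≡ 200
112^128 ≡ 200^2 = 40000 ≡ 348
189 = 128 + 32 + 16 + 8 + 4 + 1, so 112^189 ≡ 348·275·92·91·301·112 ≡ 178 (mod 431)
189^2 = 35721 ≡ 379
189^4 ≡ 379^2 = 143641 ≡ 118
189^8 ≡ 118^2 = 13924 ≡ 132
189^16 ≡ 132^2 = 17424 ≡ 184
189^32 ≡ 184^2 = 33856 ≡ 238
189^64 ≡ 238^2 = 56644 ≡ 183
189^128 ≡ 183^2 = 33489 ≡ 302
189^256 ≡ 302^2 = 91204 ≡ 263
280 = 256 + 16 + 8, so 189^280 ≡ 263·184·132 ≡ 324 (mod 431)
178·324 = 57672 ≡ 349 (mod 431)
349 ≡ 349 (mod 431), so the signature is genuine.

passes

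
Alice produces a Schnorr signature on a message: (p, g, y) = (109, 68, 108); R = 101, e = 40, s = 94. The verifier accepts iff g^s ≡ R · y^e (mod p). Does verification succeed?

fails

g^s mod p:
Squares mod 109: 68^1≡68, 68^2≡46, 68^4≡45, 68^8≡63, 68^16≡45, 68^32≡63, 68^64≡45
94 = 64 + 16 + 8 + 4 + 2, so 68^94 ≡ 45·45·63·45·46 ≡ 64 (mod 109)
R · y^e mod p:
Squares mod 109: 108^1≡108, 108^2≡1, 108^4≡1, 108^8≡1, 108^16≡1, 108^32≡1
40 = 32 + 8, so 108^40 ≡ 1·1 ≡ 1 (mod 109)
101·1 = 101 ≡ 101 (mod 109)
64 ≠ 101; the check fails.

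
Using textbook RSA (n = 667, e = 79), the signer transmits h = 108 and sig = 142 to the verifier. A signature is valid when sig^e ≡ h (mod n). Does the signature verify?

verifies

sig^2 ≡ 142^2 = 20164 ≡ 154
sig^4 ≡ 154^2 = 23716 ≡ 371
sig^8 ≡ 371^2 = 137641 ≡ 239
sig^16 ≡ 239^2 = 57121 ≡ 426
sig^32 ≡ 426^2 = 181476 ≡ 52
sig^64 ≡ 52^2 = 2704 ≡ 36
79 = 64 + 8 + 4 + 2 + 1, so sig^79 ≡ 36·239·371·154·142 ≡ 108 (mod 667)
Since 108 equals the digest 108, verification succeeds.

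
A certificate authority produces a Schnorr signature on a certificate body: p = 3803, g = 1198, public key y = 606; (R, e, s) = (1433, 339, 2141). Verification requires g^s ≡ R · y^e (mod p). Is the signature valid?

g^s mod p:
Squares mod 3803: 1198^1≡1198, 1198^2≡1473, 1198^4≡2019, 1198^8≡3348, 1198^16≡1663, 1198^32≡788, 1198^64≡1055, 1198^128≡2549, 1198^256≡1877, 1198^512≡1551, 1198^1024≡2105, 1198^2048≡530
2141 = 2048 + 64 + 16 + 8 + 4 + 1, so 1198^2141 ≡ 530·1055·1663·3348·2019·1198 ≡ 1140 (mod 3803)
R · y^e mod p:
Squares mod 3803: 606^1≡606, 606^2≡2148, 606^4≡865, 606^8≡2837, 606^16≡1421, 606^32≡3651, 606^64≡286, 606^128≡1933, 606^256≡1943
339 = 256 + 64 + 16 + 2 + 1, so 606^339 ≡ 1943·286·1421·2148·606 ≡ 2512 (mod 3803)
1433·2512 = 3599696 ≡ 2058 (mod 3803)
1140 ≠ 2058; the check fails.

invalid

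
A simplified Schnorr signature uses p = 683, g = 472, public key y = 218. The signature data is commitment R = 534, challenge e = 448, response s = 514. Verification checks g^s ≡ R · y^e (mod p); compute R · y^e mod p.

218^2 = 47524 ≡ 397
218^4 ≡ 397^2 = 157609 ≡ 519
218^8 ≡ 519^2 = 269361 ≡ 259
218^16 ≡ 259^2 = 67081 ≡ 147
218^32 ≡ 147^2 = 21609 ≡ 436
218^64 ≡ 436^2 = 190096 ≡ 222
218^128 ≡ 222^2 = 49284 ≡ 108
218^256 ≡ 108^2 = 11664 ≡ 53
448 = 256 + 128 + 64, so 218^448 ≡ 53·108·222 ≡ 348 (mod 683)
R · y^e ≡ 534·348 = 185832 ≡ 56 (mod 683)

56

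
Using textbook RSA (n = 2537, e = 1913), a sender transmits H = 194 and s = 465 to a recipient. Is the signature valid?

invalid

Squares mod 2537: s^1≡465, s^2≡580, s^4≡1516, s^8≡2271, s^16≡2257, s^32≡2290, s^64≡121, s^128≡1956, s^256≡140, s^512≡1841, s^1024≡2386
1913 = 1024 + 512 + 256 + 64 + 32 + 16 + 8 + 1, so s^1913 ≡ 2386·1841·140·121·2290·2257·2271·465 ≡ 2343 (mod 2537)
s^1913 mod 2537 = 2343, but H = 194.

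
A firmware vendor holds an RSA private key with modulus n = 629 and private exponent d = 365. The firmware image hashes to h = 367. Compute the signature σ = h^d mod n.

164

h^2 ≡ 367^2 = 134689 ≡ 83
h^4 ≡ 83^2 = 6889 ≡ 599
h^8 ≡ 599^2 = 358801 ≡ 271
h^16 ≡ 271^2 = 73441 ≡ 477
h^32 ≡ 477^2 = 227529 ≡ 460
h^64 ≡ 460^2 = 211600 ≡ 256
h^128 ≡ 256^2 = 65536 ≡ 120
h^256 ≡ 120^2 = 14400 ≡ 562
365 = 256 + 64 + 32 + 8 + 4 + 1, so h^365 ≡ 562·256·460·271·599·367 ≡ 164 (mod 629)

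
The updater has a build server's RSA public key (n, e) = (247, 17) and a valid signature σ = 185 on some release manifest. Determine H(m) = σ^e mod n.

243

σ^2 ≡ 185^2 = 34225 ≡ 139
σ^4 ≡ 139^2 = 19321 ≡ 55
σ^8 ≡ 55^2 = 3025 ≡ 61
σ^16 ≡ 61^2 = 3721 ≡ 16
17 = 16 + 1, so σ^17 ≡ 16·185 ≡ 243 (mod 247)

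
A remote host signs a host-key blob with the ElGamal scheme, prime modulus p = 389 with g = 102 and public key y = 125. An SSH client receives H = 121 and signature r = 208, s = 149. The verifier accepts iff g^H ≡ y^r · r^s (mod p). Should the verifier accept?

Left side g^H mod p:
102^2 = 10404 ≡ 290
102^4 ≡ 290^2 = 84100 ≡ 76
102^8 ≡ 76^2 = 5776 ≡ 330
102^16 ≡ 330^2 = 108900 ≡ 369
102^32 ≡ 369^2 = 136161 ≡ 11
102^64 ≡ 11^2 = 121
121 = 64 + 32 + 16 + 8 + 1, so 102^121 ≡ 121·11·369·330·102 ≡ 13 (mod 389)
Right side y^r · r^s mod p:
125^2 = 15625 ≡ 65
125^4 ≡ 65^2 = 4225 ≡ 335
125^8 ≡ 335^2 = 112225 ≡ 193
125^16 ≡ 193^2 = 37249 ≡ 294
125^32 ≡ 294^2 = 86436 ≡ 78
125^64 ≡ 78^2 = 6084 ≡ 249
125^128 ≡ 249^2 = 62001 ≡ 150
208 = 128 + 64 + 16, so 125^208 ≡ 150·249·294 ≡ 208 (mod 389)
208^2 = 43264 ≡ 85
208^4 ≡ 85^2 = 7225 ≡ 223
208^8 ≡ 223^2 = 49729 ≡ 326
208^16 ≡ 326^2 = 106276 ≡ 79
208^32 ≡ 79^2 = 6241 ≡ 17
208^64 ≡ 17^2 = 289
208^128 ≡ 289^2 = 83521 ≡ 275
149 = 128 + 16 + 4 + 1, so 208^149 ≡ 275·79·223·208 ≡ 348 (mod 389)
208·348 = 72384 ≡ 30 (mod 389)
13 ≠ 30, so verification fails.

reject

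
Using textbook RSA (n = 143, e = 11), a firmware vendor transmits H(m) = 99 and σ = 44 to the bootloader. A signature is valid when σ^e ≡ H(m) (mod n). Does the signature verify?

verifies

σ^2 ≡ 44^2 = 1936 ≡ 77
σ^4 ≡ 77^2 = 5929 ≡ 66
σ^8 ≡ 66^2 = 4356 ≡ 66
11 = 8 + 2 + 1, so σ^11 ≡ 66·77·44 ≡ 99 (mod 143)
Since 99 equals the digest 99, verification succeeds.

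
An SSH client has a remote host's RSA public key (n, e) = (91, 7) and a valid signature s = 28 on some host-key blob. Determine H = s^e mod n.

63

Squares mod 91: s^1≡28, s^2≡56, s^4≡42
7 = 4 + 2 + 1, so s^7 ≡ 42·56·28 ≡ 63 (mod 91)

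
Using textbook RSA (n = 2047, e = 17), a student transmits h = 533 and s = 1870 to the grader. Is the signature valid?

Squares mod 2047: s^1≡1870, s^2≡624, s^4≡446, s^8≡357, s^16≡535
17 = 16 + 1, so s^17 ≡ 535·1870 ≡ 1514 (mod 2047)
s^17 mod 2047 = 1514, but h = 533.

invalid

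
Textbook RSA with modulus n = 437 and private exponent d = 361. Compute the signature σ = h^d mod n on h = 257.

105

h^2 ≡ 257^2 = 66049 ≡ 62
h^4 ≡ 62^2 = 3844 ≡ 348
h^8 ≡ 348^2 = 121104 ≡ 55
h^16 ≡ 55^2 = 3025 ≡ 403
h^32 ≡ 403^2 = 162409 ≡ 282
h^64 ≡ 282^2 = 79524 ≡ 427
h^128 ≡ 427^2 = 182329 ≡ 100
h^256 ≡ 100^2 = 10000 ≡ 386
361 = 256 + 64 + 32 + 8 + 1, so h^361 ≡ 386·427·282·55·257 ≡ 105 (mod 437)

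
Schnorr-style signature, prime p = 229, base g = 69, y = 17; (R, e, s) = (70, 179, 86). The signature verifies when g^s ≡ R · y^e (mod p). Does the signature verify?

does not verify

g^s mod p:
Squares mod 229: 69^1≡69, 69^2≡181, 69^4≡14, 69^8≡196, 69^16≡173, 69^32≡159, 69^64≡91
86 = 64 + 16 + 4 + 2, so 69^86 ≡ 91·173·14·181 ≡ 46 (mod 229)
R · y^e mod p:
Squares mod 229: 17^1≡17, 17^2≡60, 17^4≡165, 17^8≡203, 17^16≡218, 17^32≡121, 17^64≡214, 17^128≡225
179 = 128 + 32 + 16 + 2 + 1, so 17^179 ≡ 225·121·218·60·17 ≡ 203 (mod 229)
70·203 = 14210 ≡ 12 (mod 229)
46 ≠ 12; the check fails.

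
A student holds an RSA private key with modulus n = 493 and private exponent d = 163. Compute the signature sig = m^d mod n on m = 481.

m^2 ≡ 481^2 = 231361 ≡ 144
m^4 ≡ 144^2 = 20736 ≡ 30
m^8 ≡ 30^2 = 900 ≡ 407
m^16 ≡ 407^2 = 165649 ≡ 1
m^32 ≡ 1^2 = 1
m^64 ≡ 1^2 = 1
m^128 ≡ 1^2 = 1
163 = 128 + 32 + 2 + 1, so m^163 ≡ 1·1·144·481 ≡ 244 (mod 493)

244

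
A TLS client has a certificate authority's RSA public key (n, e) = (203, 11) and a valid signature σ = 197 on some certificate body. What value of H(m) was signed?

78

σ^2 ≡ 197^2 = 38809 ≡ 36
σ^4 ≡ 36^2 = 1296 ≡ 78
σ^8 ≡ 78^2 = 6084 ≡ 197
11 = 8 + 2 + 1, so σ^11 ≡ 197·36·197 ≡ 78 (mod 203)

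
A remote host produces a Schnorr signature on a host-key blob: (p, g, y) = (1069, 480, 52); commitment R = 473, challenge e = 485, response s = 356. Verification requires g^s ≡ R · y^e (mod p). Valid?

yes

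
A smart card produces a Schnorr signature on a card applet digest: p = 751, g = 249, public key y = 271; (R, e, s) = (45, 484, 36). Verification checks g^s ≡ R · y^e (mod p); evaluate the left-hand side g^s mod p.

249^2 = 62001 ≡ 419
249^4 ≡ 419^2 = 175561 ≡ 578
249^8 ≡ 578^2 = 334084 ≡ 640
249^16 ≡ 640^2 = 409600 ≡ 305
249^32 ≡ 305^2 = 93025 ≡ 652
36 = 32 + 4, so 249^36 ≡ 652·578 ≡ 605 (mod 751)

605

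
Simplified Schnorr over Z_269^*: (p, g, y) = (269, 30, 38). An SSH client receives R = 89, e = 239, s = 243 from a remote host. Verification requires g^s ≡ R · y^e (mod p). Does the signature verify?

does not verify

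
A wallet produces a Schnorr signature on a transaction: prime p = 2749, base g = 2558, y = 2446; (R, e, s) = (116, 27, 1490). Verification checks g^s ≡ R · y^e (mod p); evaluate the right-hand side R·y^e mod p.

1814

2446^2 = 5982916 ≡ 1092
2446^4 ≡ 1092^2 = 1192464 ≡ 2147
2446^8 ≡ 2147^2 = 4609609 ≡ 2285
2446^16 ≡ 2285^2 = 5221225 ≡ 874
27 = 16 + 8 + 2 + 1, so 2446^27 ≡ 874·2285·1092·2446 ≡ 537 (mod 2749)
R · y^e ≡ 116·537 = 62292 ≡ 1814 (mod 2749)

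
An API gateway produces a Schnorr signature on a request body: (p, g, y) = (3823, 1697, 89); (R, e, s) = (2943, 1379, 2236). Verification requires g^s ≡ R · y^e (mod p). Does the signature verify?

verifies

g^s mod p:
Squares mod 3823: 1697^1≡1697, 1697^2≡1090, 1697^4≡2970, 1697^8≡1239, 1697^16≡2098, 1697^32≡1331, 1697^64≡1512, 1697^128≡3813, 1697^256≡100, 1697^512≡2354, 1697^1024≡1789, 1697^2048≡670
2236 = 2048 + 128 + 32 + 16 + 8 + 4, so 1697^2236 ≡ 670·3813·1331·2098·1239·2970 ≡ 3540 (mod 3823)
R · y^e mod p:
Squares mod 3823: 89^1≡89, 89^2≡275, 89^4≡2988, 89^8≡1439, 89^16≡2478, 89^32≡746, 89^64≡2181, 89^128≡949, 89^256≡2196, 89^512≡1613, 89^1024≡2129
1379 = 1024 + 256 + 64 + 32 + 2 + 1, so 89^1379 ≡ 2129·2196·2181·746·275·89 ≡ 3037 (mod 3823)
2943·3037 = 8937891 ≡ 3540 (mod 3823)
3540 ≡ 3540 (mod 3823); signature holds.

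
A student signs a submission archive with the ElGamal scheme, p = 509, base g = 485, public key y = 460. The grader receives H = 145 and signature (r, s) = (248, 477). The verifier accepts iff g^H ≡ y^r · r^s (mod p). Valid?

yes

Left side g^H mod p:
Squares mod 509: 485^1≡485, 485^2≡67, 485^4≡417, 485^8≡320, 485^16≡91, 485^32≡137, 485^64≡445, 485^128≡24
145 = 128 + 16 + 1, so 485^145 ≡ 24·91·485 ≡ 11 (mod 509)
Right side y^r · r^s mod p:
Squares mod 509: 460^1≡460, 460^2≡365, 460^4≡376, 460^8≡383, 460^16≡97, 460^32≡247, 460^64≡438, 460^128≡460
248 = 128 + 64 + 32 + 16 + 8, so 460^248 ≡ 460·438·247·97·383 ≡ 292 (mod 509)
Squares mod 509: 248^1≡248, 248^2≡424, 248^4≡99, 248^8≡130, 248^16≡103, 248^32≡429, 248^64≡292, 248^128≡261, 248^256≡424
477 = 256 + 128 + 64 + 16 + 8 + 4 + 1, so 248^477 ≡ 424·261·292·103·130·99·248 ≡ 455 (mod 509)
292·455 = 132860 ≡ 11 (mod 509)
11 ≡ 11 (mod 509), so the signature is genuine.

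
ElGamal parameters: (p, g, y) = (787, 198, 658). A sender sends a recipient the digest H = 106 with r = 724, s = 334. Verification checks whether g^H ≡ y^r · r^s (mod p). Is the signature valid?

invalid

Left side g^H mod p:
Squares mod 787: 198^1≡198, 198^2≡641, 198^4≡67, 198^8≡554, 198^16≡773, 198^32≡196, 198^64≡640
106 = 64 + 32 + 8 + 2, so 198^106 ≡ 640·196·554·641 ≡ 36 (mod 787)
Right side y^r · r^s mod p:
Squares mod 787: 658^1≡658, 658^2≡114, 658^4≡404, 658^8≡307, 658^16≡596, 658^32≡279, 658^64≡715, 658^128≡462, 658^256≡167, 658^512≡344
724 = 512 + 128 + 64 + 16 + 4, so 658^724 ≡ 344·462·715·596·404 ≡ 64 (mod 787)
Squares mod 787: 724^1≡724, 724^2≡34, 724^4≡369, 724^8≡10, 724^16≡100, 724^32≡556, 724^64≡632, 724^128≡415, 724^256≡659
334 = 256 + 64 + 8 + 4 + 2, so 724^334 ≡ 659·632·10·369·34 ≡ 439 (mod 787)
64·439 = 28096 ≡ 551 (mod 787)
36 ≠ 551, so verification fails.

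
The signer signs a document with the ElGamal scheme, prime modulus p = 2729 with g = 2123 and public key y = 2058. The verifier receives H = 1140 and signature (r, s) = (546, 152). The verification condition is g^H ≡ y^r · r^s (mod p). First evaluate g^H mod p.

2455

Squares mod 2729: 2123^1≡2123, 2123^2≡1550, 2123^4≡980, 2123^8≡2521, 2123^16≡2329, 2123^32≡1718, 2123^64≡1475, 2123^128≡612, 2123^256≡671, 2123^512≡2685, 2123^1024≡1936
1140 = 1024 + 64 + 32 + 16 + 4, so 2123^1140 ≡ 1936·1475·1718·2329·980 ≡ 2455 (mod 2729)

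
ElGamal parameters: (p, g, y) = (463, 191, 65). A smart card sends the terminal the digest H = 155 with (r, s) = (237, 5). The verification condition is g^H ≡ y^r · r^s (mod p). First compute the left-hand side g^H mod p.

Squares mod 463: 191^1≡191, 191^2≡367, 191^4≡419, 191^8≡84, 191^16≡111, 191^32≡283, 191^64≡453, 191^128≡100
155 = 128 + 16 + 8 + 2 + 1, so 191^155 ≡ 100·111·84·367·191 ≡ 191 (mod 463)

191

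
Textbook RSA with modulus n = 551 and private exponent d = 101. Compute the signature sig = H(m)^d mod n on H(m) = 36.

Squares mod 551: (H(m))^1≡36, (H(m))^2≡194, (H(m))^4≡168, (H(m))^8≡123, (H(m))^16≡252, (H(m))^32≡139, (H(m))^64≡36
101 = 64 + 32 + 4 + 1, so (H(m))^101 ≡ 36·139·168·36 ≡ 517 (mod 551)

517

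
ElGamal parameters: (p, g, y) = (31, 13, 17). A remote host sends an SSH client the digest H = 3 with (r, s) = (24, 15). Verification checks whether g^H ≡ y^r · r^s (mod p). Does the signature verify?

verifies

Left side g^H mod p:
13^3 mod 31 = 27
Right side y^r · r^s mod p:
17^24 mod 31 = 4
24^15 mod 31 = 30
4·30 = 120 ≡ 27 (mod 31)
27 ≡ 27 (mod 31), so the signature is genuine.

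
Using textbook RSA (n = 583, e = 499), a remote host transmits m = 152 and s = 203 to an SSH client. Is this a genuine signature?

genuine

Squares mod 583: s^1≡203, s^2≡399, s^4≡42, s^8≡15, s^16≡225, s^32≡487, s^64≡471, s^128≡301, s^256≡236
499 = 256 + 128 + 64 + 32 + 16 + 2 + 1, so s^499 ≡ 236·301·471·487·225·399·203 ≡ 152 (mod 583)
Since 152 equals the digest 152, verification succeeds.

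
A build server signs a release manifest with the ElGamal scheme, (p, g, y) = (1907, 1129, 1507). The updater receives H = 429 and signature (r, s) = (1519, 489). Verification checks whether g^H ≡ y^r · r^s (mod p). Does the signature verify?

Left side g^H mod p:
1129^2 = 1274641 ≡ 765
1129^4 ≡ 765^2 = 585225 ≡ 1683
1129^8 ≡ 1683^2 = 2832489 ≡ 594
1129^16 ≡ 594^2 = 352836 ≡ 41
1129^32 ≡ 41^2 = 1681
1129^64 ≡ 1681^2 = 2825761 ≡ 1494
1129^128 ≡ 1494^2 = 2232036 ≡ 846
1129^256 ≡ 846^2 = 715716 ≡ 591
429 = 256 + 128 + 32 + 8 + 4 + 1, so 1129^429 ≡ 591·846·1681·594·1683·1129 ≡ 1685 (mod 1907)
Right side y^r · r^s mod p:
1507^2 = 2271049 ≡ 1719
1507^4 ≡ 1719^2 = 2954961 ≡ 1018
1507^8 ≡ 1018^2 = 1036324 ≡ 823
1507^16 ≡ 823^2 = 677329 ≡ 344
1507^32 ≡ 344^2 = 118336 ≡ 102
1507^64 ≡ 102^2 = 10404 ≡ 869
1507^128 ≡ 869^2 = 755161 ≡ 1896
1507^256 ≡ 1896^2 = 3594816 ≡ 121
1507^512 ≡ 121^2 = 14641 ≡ 1292
1507^1024 ≡ 1292^2 = 1669264 ≡ 639
1519 = 1024 + 256 + 128 + 64 + 32 + 8 + 4 + 2 + 1, so 1507^1519 ≡ 639·121·1896·869·102·823·1018·1719·1507 ≡ 896 (mod 1907)
1519^2 = 2307361 ≡ 1798
1519^4 ≡ 1798^2 = 3232804 ≡ 439
1519^8 ≡ 439^2 = 192721 ≡ 114
1519^16 ≡ 114^2 = 12996 ≡ 1554
1519^32 ≡ 1554^2 = 2414916 ≡ 654
1519^64 ≡ 654^2 = 427716 ≡ 548
1519^128 ≡ 548^2 = 300304 ≡ 905
1519^256 ≡ 905^2 = 819025 ≡ 922
489 = 256 + 128 + 64 + 32 + 8 + 1, so 1519^489 ≡ 922·905·548·654·114·1519 ≡ 126 (mod 1907)
896·126 = 112896 ≡ 383 (mod 1907)
1685 ≠ 383, so verification fails.

does not verify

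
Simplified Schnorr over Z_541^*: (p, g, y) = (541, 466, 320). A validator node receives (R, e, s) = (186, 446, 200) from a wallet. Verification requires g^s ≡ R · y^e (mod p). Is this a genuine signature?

g^s mod p:
466^2 = 217156 ≡ 215
466^4 ≡ 215^2 = 46225 ≡ 240
466^8 ≡ 240^2 = 57600 ≡ 254
466^16 ≡ 254^2 = 64516 ≡ 137
466^32 ≡ 137^2 = 18769 ≡ 375
466^64 ≡ 375^2 = 140625 ≡ 506
466^128 ≡ 506^2 = 256036 ≡ 143
200 = 128 + 64 + 8, so 466^200 ≡ 143·506·254 ≡ 80 (mod 541)
R · y^e mod p:
320^2 = 102400 ≡ 151
320^4 ≡ 151^2 = 22801 ≡ 79
320^8 ≡ 79^2 = 6241 ≡ 290
320^16 ≡ 290^2 = 84100 ≡ 245
320^32 ≡ 245^2 = 60025 ≡ 515
320^64 ≡ 515^2 = 265225 ≡ 135
320^128 ≡ 135^2 = 18225 ≡ 372
320^256 ≡ 372^2 = 138384 ≡ 429
446 = 256 + 128 + 32 + 16 + 8 + 4 + 2, so 320^446 ≡ 429·372·515·245·290·79·151 ≡ 481 (mod 541)
186·481 = 89466 ≡ 201 (mod 541)
80 ≠ 201; the check fails.

forged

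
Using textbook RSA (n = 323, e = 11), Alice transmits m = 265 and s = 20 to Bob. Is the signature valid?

s^2 ≡ 20^2 = 400 ≡ 77
s^4 ≡ 77^2 = 5929 ≡ 115
s^8 ≡ 115^2 = 13225 ≡ 305
11 = 8 + 2 + 1, so s^11 ≡ 305·77·20 ≡ 58 (mod 323)
s^11 mod 323 = 58, but m = 265.

invalid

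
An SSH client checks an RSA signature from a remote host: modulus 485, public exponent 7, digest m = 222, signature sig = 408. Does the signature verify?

verifies

sig^2 ≡ 408^2 = 166464 ≡ 109
sig^4 ≡ 109^2 = 11881 ≡ 241
7 = 4 + 2 + 1, so sig^7 ≡ 241·109·408 ≡ 222 (mod 485)
222 = m, so the signature checks out.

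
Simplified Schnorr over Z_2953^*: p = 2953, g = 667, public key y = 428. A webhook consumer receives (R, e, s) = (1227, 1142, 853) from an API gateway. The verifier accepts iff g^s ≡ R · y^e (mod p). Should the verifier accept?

g^s mod p:
667^2 = 444889 ≡ 1939
667^4 ≡ 1939^2 = 3759721 ≡ 552
667^8 ≡ 552^2 = 304704 ≡ 545
667^16 ≡ 545^2 = 297025 ≡ 1725
667^32 ≡ 1725^2 = 2975625 ≡ 1954
667^64 ≡ 1954^2 = 3818116 ≡ 2840
667^128 ≡ 2840^2 = 8065600 ≡ 957
667^256 ≡ 957^2 = 915849 ≡ 419
667^512 ≡ 419^2 = 175561 ≡ 1334
853 = 512 + 256 + 64 + 16 + 4 + 1, so 667^853 ≡ 1334·419·2840·1725·552·667 ≡ 1607 (mod 2953)
R · y^e mod p:
428^2 = 183184 ≡ 98
428^4 ≡ 98^2 = 9604 ≡ 745
428^8 ≡ 745^2 = 555025 ≡ 2814
428^16 ≡ 2814^2 = 7918596 ≡ 1603
428^32 ≡ 1603^2 = 2569609 ≡ 499
428^64 ≡ 499^2 = 249001 ≡ 949
428^128 ≡ 949^2 = 900601 ≡ 2889
428^256 ≡ 2889^2 = 8346321 ≡ 1143
428^512 ≡ 1143^2 = 1306449 ≡ 1223
428^1024 ≡ 1223^2 = 1495729 ≡ 1511
1142 = 1024 + 64 + 32 + 16 + 4 + 2, so 428^1142 ≡ 1511·949·499·1603·745·98 ≡ 2145 (mod 2953)
1227·2145 = 2631915 ≡ 792 (mod 2953)
1607 ≠ 792; the check fails.

reject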